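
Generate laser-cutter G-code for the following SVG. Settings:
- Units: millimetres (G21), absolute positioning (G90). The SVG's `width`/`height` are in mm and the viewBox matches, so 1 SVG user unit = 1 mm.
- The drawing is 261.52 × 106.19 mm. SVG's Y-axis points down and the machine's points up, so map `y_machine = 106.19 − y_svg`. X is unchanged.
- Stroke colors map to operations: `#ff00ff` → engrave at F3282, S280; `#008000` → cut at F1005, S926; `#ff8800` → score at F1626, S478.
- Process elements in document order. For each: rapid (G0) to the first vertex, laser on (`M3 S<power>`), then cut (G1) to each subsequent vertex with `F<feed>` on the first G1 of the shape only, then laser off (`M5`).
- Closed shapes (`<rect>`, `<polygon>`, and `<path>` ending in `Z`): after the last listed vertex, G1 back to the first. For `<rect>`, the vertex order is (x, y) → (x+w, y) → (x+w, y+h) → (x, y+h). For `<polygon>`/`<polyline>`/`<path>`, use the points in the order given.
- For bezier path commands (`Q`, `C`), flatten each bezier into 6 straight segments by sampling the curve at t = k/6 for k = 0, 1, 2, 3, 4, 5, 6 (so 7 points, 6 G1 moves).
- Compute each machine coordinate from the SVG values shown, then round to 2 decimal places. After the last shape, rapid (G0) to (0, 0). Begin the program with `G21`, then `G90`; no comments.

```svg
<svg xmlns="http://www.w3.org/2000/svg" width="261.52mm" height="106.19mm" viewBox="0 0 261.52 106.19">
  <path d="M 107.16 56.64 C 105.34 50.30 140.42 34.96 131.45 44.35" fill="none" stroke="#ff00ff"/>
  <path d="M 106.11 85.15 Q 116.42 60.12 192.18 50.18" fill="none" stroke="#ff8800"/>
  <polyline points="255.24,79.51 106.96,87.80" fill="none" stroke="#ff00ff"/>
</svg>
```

Since the viewBox matches the mm dimensions, user units are millimetres directly. The only transform is the Y-flip y_m = 106.19 − y_svg.

Shape 1 is a cubic bezier drawn with `<path>`. Its stroke #ff00ff means engrave at S280, F3282. After flipping Y the toolpath is (107.16,49.55) → (108.95,53.31) → (114.64,57.64) → (121.99,61.59) → (128.73,64.24) → (132.64,64.63) → (131.45,61.84).

Shape 2 is a quadratic bezier drawn with `<path>`. Its stroke #ff8800 means score at S478, F1626. After flipping Y the toolpath is (106.11,21.04) → (111.36,28.96) → (120.26,36.05) → (132.78,42.30) → (148.95,47.71) → (168.74,52.28) → (192.18,56.01).

Shape 3 is a line segment drawn with `<polyline>`. Its stroke #ff00ff means engrave at S280, F3282. After flipping Y the toolpath is (255.24,26.68) → (106.96,18.39).

G21
G90
G0 X107.16 Y49.55
M3 S280
G1 X108.95 Y53.31 F3282
G1 X114.64 Y57.64
G1 X121.99 Y61.59
G1 X128.73 Y64.24
G1 X132.64 Y64.63
G1 X131.45 Y61.84
M5
G0 X106.11 Y21.04
M3 S478
G1 X111.36 Y28.96 F1626
G1 X120.26 Y36.05
G1 X132.78 Y42.30
G1 X148.95 Y47.71
G1 X168.74 Y52.28
G1 X192.18 Y56.01
M5
G0 X255.24 Y26.68
M3 S280
G1 X106.96 Y18.39 F3282
M5
G0 X0.00 Y0.00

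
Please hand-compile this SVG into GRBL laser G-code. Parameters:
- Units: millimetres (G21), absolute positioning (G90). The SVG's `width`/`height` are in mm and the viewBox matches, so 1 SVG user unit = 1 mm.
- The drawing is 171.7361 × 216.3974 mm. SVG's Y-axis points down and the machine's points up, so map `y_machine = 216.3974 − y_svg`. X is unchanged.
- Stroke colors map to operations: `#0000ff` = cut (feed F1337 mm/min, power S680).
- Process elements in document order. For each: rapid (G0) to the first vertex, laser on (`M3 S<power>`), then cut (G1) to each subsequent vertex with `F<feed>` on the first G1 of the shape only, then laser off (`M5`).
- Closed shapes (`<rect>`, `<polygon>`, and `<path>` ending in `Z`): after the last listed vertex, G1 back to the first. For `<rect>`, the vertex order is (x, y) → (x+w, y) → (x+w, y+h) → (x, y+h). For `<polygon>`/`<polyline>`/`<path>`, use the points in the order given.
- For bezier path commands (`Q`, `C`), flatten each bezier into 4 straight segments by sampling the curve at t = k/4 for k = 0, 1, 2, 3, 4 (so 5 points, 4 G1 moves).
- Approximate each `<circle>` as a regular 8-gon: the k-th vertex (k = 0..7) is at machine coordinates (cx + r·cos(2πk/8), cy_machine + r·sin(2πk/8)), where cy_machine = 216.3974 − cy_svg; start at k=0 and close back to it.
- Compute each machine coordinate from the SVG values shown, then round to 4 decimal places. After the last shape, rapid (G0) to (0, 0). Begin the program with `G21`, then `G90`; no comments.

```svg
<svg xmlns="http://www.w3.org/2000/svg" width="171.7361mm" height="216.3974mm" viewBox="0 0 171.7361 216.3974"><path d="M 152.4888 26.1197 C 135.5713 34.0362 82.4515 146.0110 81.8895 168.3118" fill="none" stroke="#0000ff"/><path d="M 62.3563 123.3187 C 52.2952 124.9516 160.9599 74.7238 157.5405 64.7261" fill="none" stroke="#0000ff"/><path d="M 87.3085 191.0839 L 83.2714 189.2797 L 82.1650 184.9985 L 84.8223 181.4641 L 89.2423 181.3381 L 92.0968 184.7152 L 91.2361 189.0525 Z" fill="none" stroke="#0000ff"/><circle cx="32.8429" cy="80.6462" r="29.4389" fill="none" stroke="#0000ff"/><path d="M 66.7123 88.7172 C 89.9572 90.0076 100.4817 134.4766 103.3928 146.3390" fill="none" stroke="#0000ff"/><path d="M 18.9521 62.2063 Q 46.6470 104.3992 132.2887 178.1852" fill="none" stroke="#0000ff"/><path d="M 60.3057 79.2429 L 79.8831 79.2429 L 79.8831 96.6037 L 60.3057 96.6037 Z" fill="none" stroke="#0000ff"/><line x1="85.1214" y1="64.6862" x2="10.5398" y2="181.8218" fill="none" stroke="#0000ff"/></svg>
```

viewBox `0 0 171.7361 216.3974` with mm width/height → 1 unit = 1 mm. Flip: y_m = 216.3974 − y_svg.

**Shape 1** — `<path>` cubic bezier, stroke `#0000ff` → cut (S680, F1337). Control points (SVG): P0=(152.4888,26.1197), P1=(135.5713,34.0362), P2=(82.4515,146.0110), P3=(81.8895,168.3118); sampled at t=k/4. Machine vertices: (152.4888,190.2777) → (134.3996,167.8565) → (111.0558,124.5758) → (90.7787,78.5980) → (81.8895,48.0856). Open path.

**Shape 2** — `<path>` cubic bezier, stroke `#0000ff` → cut (S680, F1337). Control points (SVG): P0=(62.3563,123.3187), P1=(52.2952,124.9516), P2=(160.9599,74.7238), P3=(157.5405,64.7261); sampled at t=k/4. Machine vertices: (62.3563,93.0787) → (73.4652,100.1390) → (107.4578,118.0135) → (142.6957,138.0688) → (157.5405,151.6713). Open path.

**Shape 3** — `<path>` regular polygon, stroke `#0000ff` → cut (S680, F1337). Machine vertices: (87.3085,25.3135) → (83.2714,27.1177) → (82.1650,31.3989) → (84.8223,34.9333) → (89.2423,35.0593) → (92.0968,31.6822) → (91.2361,27.3449) → (87.3085,25.3135). Closed: final G1 returns to the first vertex.

**Shape 4** — `<circle>` circle, stroke `#0000ff` → cut (S680, F1337). Machine vertices: (62.2818,135.7512) → (53.6593,156.5676) → (32.8429,165.1901) → (12.0265,156.5676) → (3.4040,135.7512) → (12.0265,114.9348) → (32.8429,106.3123) → (53.6593,114.9348) → (62.2818,135.7512). Closed: final G1 returns to the first vertex.

**Shape 5** — `<path>` cubic bezier, stroke `#0000ff` → cut (S680, F1337). Control points (SVG): P0=(66.7123,88.7172), P1=(89.9572,90.0076), P2=(100.4817,134.4766), P3=(103.3928,146.3390); sampled at t=k/4. Machine vertices: (66.7123,127.6802) → (81.8407,119.8006) → (92.6777,102.8338) → (99.7022,83.8848) → (103.3928,70.0584). Open path.

**Shape 6** — `<path>` quadratic bezier, stroke `#0000ff` → cut (S680, F1337). Control points (SVG): P0=(18.9521,62.2063), P1=(46.6470,104.3992), P2=(132.2887,178.1852); sampled at t=k/4. Machine vertices: (18.9521,154.1911) → (36.4212,131.1201) → (61.1337,104.0999) → (93.0895,73.1306) → (132.2887,38.2122). Open path.

**Shape 7** — `<path>` rectangle, stroke `#0000ff` → cut (S680, F1337). Machine vertices: (60.3057,137.1545) → (79.8831,137.1545) → (79.8831,119.7937) → (60.3057,119.7937) → (60.3057,137.1545). Closed: final G1 returns to the first vertex.

**Shape 8** — `<line>` line segment, stroke `#0000ff` → cut (S680, F1337). Machine vertices: (85.1214,151.7112) → (10.5398,34.5756). Open path.

G21
G90
G0 X152.4888 Y190.2777
M3 S680
G1 X134.3996 Y167.8565 F1337
G1 X111.0558 Y124.5758
G1 X90.7787 Y78.5980
G1 X81.8895 Y48.0856
M5
G0 X62.3563 Y93.0787
M3 S680
G1 X73.4652 Y100.1390 F1337
G1 X107.4578 Y118.0135
G1 X142.6957 Y138.0688
G1 X157.5405 Y151.6713
M5
G0 X87.3085 Y25.3135
M3 S680
G1 X83.2714 Y27.1177 F1337
G1 X82.1650 Y31.3989
G1 X84.8223 Y34.9333
G1 X89.2423 Y35.0593
G1 X92.0968 Y31.6822
G1 X91.2361 Y27.3449
G1 X87.3085 Y25.3135
M5
G0 X62.2818 Y135.7512
M3 S680
G1 X53.6593 Y156.5676 F1337
G1 X32.8429 Y165.1901
G1 X12.0265 Y156.5676
G1 X3.4040 Y135.7512
G1 X12.0265 Y114.9348
G1 X32.8429 Y106.3123
G1 X53.6593 Y114.9348
G1 X62.2818 Y135.7512
M5
G0 X66.7123 Y127.6802
M3 S680
G1 X81.8407 Y119.8006 F1337
G1 X92.6777 Y102.8338
G1 X99.7022 Y83.8848
G1 X103.3928 Y70.0584
M5
G0 X18.9521 Y154.1911
M3 S680
G1 X36.4212 Y131.1201 F1337
G1 X61.1337 Y104.0999
G1 X93.0895 Y73.1306
G1 X132.2887 Y38.2122
M5
G0 X60.3057 Y137.1545
M3 S680
G1 X79.8831 Y137.1545 F1337
G1 X79.8831 Y119.7937
G1 X60.3057 Y119.7937
G1 X60.3057 Y137.1545
M5
G0 X85.1214 Y151.7112
M3 S680
G1 X10.5398 Y34.5756 F1337
M5
G0 X0.0000 Y0.0000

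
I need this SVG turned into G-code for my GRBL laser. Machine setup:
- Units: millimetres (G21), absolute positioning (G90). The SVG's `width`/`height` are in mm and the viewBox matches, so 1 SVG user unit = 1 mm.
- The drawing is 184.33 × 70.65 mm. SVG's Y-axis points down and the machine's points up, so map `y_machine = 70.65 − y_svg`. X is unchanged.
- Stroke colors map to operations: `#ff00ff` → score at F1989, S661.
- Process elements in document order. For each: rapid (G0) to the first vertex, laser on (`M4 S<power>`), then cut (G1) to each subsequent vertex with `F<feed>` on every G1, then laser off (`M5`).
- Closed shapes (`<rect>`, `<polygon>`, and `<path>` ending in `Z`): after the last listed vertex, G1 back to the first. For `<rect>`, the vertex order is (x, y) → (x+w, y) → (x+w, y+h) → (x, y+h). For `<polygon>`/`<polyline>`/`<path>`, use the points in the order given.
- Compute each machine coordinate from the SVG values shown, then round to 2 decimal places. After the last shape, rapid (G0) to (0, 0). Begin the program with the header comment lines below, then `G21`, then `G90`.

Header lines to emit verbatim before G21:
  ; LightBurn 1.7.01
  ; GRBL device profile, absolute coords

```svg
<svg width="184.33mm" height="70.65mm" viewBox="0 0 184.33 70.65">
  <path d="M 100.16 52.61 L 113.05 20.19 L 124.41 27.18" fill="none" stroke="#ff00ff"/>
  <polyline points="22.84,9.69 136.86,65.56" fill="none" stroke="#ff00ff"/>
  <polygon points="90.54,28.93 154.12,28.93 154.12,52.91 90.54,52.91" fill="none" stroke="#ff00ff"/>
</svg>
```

; LightBurn 1.7.01
; GRBL device profile, absolute coords
G21
G90
G0 X100.16 Y18.04
M4 S661
G1 X113.05 Y50.46 F1989
G1 X124.41 Y43.47 F1989
M5
G0 X22.84 Y60.96
M4 S661
G1 X136.86 Y5.09 F1989
M5
G0 X90.54 Y41.72
M4 S661
G1 X154.12 Y41.72 F1989
G1 X154.12 Y17.74 F1989
G1 X90.54 Y17.74 F1989
G1 X90.54 Y41.72 F1989
M5
G0 X0.00 Y0.00

Since the viewBox matches the mm dimensions, user units are millimetres directly. The only transform is the Y-flip y_m = 70.65 − y_svg.

Shape 1 is a open polyline drawn with `<path>`. Its stroke #ff00ff means score at S661, F1989. After flipping Y the toolpath is (100.16,18.04) → (113.05,50.46) → (124.41,43.47).

Shape 2 is a line segment drawn with `<polyline>`. Its stroke #ff00ff means score at S661, F1989. After flipping Y the toolpath is (22.84,60.96) → (136.86,5.09).

Shape 3 is a rectangle drawn with `<polygon>`. Its stroke #ff00ff means score at S661, F1989. After flipping Y the toolpath is (90.54,41.72) → (154.12,41.72) → (154.12,17.74) → (90.54,17.74) → (90.54,41.72), returning to the start.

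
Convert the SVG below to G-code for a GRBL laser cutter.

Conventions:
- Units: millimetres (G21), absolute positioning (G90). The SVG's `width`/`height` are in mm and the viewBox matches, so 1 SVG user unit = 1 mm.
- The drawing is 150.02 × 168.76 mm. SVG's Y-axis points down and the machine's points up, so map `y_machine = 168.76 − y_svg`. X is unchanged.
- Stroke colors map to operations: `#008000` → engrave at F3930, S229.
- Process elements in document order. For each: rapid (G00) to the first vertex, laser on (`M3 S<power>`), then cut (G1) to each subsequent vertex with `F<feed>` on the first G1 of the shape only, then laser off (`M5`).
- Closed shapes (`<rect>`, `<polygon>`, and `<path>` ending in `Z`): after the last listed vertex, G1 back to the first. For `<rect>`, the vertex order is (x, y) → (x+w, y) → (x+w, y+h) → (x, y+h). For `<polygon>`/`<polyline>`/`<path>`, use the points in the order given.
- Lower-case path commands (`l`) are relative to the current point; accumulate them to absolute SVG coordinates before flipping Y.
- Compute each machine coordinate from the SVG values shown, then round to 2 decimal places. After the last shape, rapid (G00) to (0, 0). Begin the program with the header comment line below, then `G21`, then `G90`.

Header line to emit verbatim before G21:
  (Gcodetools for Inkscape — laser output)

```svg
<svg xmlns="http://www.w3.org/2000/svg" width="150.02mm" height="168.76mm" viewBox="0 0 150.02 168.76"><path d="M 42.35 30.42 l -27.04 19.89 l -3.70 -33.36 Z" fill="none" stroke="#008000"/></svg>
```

(Gcodetools for Inkscape — laser output)
G21
G90
G00 X42.35 Y138.34
M3 S229
G1 X15.31 Y118.45 F3930
G1 X11.61 Y151.81
G1 X42.35 Y138.34
M5
G00 X0.00 Y0.00

Since the viewBox matches the mm dimensions, user units are millimetres directly. The only transform is the Y-flip y_m = 168.76 − y_svg.

Shape 1 is a regular polygon drawn with `<path>`. Its stroke #008000 means engrave at S229, F3930. After flipping Y the toolpath is (42.35,138.34) → (15.31,118.45) → (11.61,151.81) → (42.35,138.34), returning to the start.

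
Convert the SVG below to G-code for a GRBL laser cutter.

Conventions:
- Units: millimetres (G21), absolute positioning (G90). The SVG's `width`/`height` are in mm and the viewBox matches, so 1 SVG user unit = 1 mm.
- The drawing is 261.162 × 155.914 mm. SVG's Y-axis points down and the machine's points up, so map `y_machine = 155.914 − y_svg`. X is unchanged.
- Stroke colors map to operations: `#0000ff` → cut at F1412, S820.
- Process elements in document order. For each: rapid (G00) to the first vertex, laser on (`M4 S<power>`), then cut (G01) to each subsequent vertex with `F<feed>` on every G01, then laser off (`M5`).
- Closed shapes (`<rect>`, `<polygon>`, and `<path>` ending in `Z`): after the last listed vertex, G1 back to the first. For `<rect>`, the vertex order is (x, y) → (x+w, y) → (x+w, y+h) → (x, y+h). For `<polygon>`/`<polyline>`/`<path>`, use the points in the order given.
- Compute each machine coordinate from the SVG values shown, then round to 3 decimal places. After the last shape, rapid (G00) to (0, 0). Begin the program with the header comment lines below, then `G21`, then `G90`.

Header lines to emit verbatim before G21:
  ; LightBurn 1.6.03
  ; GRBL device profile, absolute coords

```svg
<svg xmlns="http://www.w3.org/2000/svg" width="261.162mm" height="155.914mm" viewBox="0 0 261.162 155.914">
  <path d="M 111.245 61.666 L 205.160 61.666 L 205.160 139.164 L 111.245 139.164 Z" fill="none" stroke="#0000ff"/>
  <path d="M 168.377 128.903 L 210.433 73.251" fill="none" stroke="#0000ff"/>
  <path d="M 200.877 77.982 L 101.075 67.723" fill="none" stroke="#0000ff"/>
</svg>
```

1 u = 1 mm; y_m = 155.914 − y.

[1] `<path>` rectangle, #0000ff→cut S820 F1412: (111.245,94.248) → (205.160,94.248) → (205.160,16.750) → (111.245,16.750) → (111.245,94.248) (closed)

[2] `<path>` line segment, #0000ff→cut S820 F1412: (168.377,27.011) → (210.433,82.663)

[3] `<path>` line segment, #0000ff→cut S820 F1412: (200.877,77.932) → (101.075,88.191)

; LightBurn 1.6.03
; GRBL device profile, absolute coords
G21
G90
G00 X111.245 Y94.248
M4 S820
G01 X205.160 Y94.248 F1412
G01 X205.160 Y16.750 F1412
G01 X111.245 Y16.750 F1412
G01 X111.245 Y94.248 F1412
M5
G00 X168.377 Y27.011
M4 S820
G01 X210.433 Y82.663 F1412
M5
G00 X200.877 Y77.932
M4 S820
G01 X101.075 Y88.191 F1412
M5
G00 X0.000 Y0.000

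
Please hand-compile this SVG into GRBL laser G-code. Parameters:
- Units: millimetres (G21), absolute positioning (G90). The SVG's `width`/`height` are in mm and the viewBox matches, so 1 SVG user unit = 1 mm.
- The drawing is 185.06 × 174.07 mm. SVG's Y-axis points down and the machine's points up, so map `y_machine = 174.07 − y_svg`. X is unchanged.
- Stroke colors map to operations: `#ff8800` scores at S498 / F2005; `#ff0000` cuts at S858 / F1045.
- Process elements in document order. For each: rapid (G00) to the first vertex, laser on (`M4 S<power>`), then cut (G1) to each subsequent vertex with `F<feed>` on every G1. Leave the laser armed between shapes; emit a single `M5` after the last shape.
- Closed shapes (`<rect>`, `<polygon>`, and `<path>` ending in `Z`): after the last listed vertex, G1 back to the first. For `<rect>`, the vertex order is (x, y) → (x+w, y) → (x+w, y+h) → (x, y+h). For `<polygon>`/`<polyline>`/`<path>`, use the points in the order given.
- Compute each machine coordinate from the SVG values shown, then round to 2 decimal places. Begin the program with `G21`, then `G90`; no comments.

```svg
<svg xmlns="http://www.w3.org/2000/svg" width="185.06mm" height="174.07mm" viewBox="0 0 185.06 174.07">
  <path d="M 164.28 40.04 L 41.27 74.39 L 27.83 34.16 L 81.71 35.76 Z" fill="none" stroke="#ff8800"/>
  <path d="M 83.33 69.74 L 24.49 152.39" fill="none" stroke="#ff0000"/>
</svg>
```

G21
G90
G00 X164.28 Y134.03
M4 S498
G1 X41.27 Y99.68 F2005
G1 X27.83 Y139.91 F2005
G1 X81.71 Y138.31 F2005
G1 X164.28 Y134.03 F2005
G00 X83.33 Y104.33
M4 S858
G1 X24.49 Y21.68 F1045
M5

1 u = 1 mm; y_m = 174.07 − y.

[1] `<path>` closed polygon, #ff8800→score S498 F2005: (164.28,134.03) → (41.27,99.68) → (27.83,139.91) → (81.71,138.31) → (164.28,134.03) (closed)

[2] `<path>` line segment, #ff0000→cut S858 F1045: (83.33,104.33) → (24.49,21.68)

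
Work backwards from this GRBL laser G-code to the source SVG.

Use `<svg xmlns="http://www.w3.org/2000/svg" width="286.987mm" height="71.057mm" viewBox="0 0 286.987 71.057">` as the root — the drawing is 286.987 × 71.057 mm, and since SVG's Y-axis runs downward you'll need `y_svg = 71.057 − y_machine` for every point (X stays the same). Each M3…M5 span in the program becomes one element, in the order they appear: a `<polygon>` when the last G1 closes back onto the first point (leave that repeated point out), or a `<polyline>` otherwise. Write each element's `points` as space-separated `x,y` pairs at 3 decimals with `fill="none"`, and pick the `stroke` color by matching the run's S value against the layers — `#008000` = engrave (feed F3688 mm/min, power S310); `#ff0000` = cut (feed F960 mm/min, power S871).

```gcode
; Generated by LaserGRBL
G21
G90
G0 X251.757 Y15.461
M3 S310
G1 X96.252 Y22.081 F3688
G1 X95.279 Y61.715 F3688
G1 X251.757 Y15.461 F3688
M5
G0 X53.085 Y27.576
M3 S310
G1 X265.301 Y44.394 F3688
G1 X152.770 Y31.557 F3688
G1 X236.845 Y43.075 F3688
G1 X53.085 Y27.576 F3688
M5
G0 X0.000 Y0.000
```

<svg xmlns="http://www.w3.org/2000/svg" width="286.987mm" height="71.057mm" viewBox="0 0 286.987 71.057">
  <polygon points="251.757,55.596 96.252,48.976 95.279,9.342" fill="none" stroke="#008000"/>
  <polygon points="53.085,43.481 265.301,26.663 152.770,39.500 236.845,27.982" fill="none" stroke="#008000"/>
</svg>

y_svg = 71.057 − y_m. Every run uses S310, so all elements get stroke `#008000` (engrave).

[1] closed run; points: 251.757,55.596 96.252,48.976 95.279,9.342

[2] closed run; points: 53.085,43.481 265.301,26.663 152.770,39.500 236.845,27.982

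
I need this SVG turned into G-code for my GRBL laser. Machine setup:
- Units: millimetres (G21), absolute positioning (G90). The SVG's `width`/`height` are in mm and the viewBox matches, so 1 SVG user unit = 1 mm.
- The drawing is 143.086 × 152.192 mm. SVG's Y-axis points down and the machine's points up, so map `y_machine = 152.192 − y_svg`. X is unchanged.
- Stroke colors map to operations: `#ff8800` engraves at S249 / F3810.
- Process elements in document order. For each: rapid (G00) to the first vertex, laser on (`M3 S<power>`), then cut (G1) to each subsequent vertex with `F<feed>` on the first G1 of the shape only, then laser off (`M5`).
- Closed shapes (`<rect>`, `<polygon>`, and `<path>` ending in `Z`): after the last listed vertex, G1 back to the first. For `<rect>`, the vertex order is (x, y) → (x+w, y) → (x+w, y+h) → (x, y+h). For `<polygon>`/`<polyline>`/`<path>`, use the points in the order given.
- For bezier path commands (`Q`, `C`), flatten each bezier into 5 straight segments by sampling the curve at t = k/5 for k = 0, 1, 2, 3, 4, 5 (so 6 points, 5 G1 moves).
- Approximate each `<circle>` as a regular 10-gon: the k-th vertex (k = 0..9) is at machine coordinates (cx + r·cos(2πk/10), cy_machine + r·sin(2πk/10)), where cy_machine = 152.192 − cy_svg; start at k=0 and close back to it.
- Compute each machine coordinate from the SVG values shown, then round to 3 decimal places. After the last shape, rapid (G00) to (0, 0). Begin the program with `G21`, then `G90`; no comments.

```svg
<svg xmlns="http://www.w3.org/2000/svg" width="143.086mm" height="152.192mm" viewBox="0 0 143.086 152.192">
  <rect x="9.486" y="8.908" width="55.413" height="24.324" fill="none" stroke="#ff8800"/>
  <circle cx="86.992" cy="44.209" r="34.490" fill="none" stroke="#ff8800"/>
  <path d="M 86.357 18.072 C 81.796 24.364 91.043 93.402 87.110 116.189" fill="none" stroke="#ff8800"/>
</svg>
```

G21
G90
G00 X9.486 Y143.284
M3 S249
G1 X64.899 Y143.284 F3810
G1 X64.899 Y118.960
G1 X9.486 Y118.960
G1 X9.486 Y143.284
M5
G00 X121.482 Y107.983
M3 S249
G1 X114.895 Y128.256 F3810
G1 X97.650 Y140.785
G1 X76.334 Y140.785
G1 X59.089 Y128.256
G1 X52.502 Y107.983
G1 X59.089 Y87.710
G1 X76.334 Y75.181
G1 X97.650 Y75.181
G1 X114.895 Y87.710
G1 X121.482 Y107.983
M5
G00 X86.357 Y134.120
M3 S249
G1 X85.061 Y123.687 F3810
G1 X85.784 Y103.427
G1 X87.230 Y78.572
G1 X88.104 Y54.353
G1 X87.110 Y36.003
M5
G00 X0.000 Y0.000

viewBox `0 0 143.086 152.192` with mm width/height → 1 unit = 1 mm. Flip: y_m = 152.192 − y_svg.

**Shape 1** — `<rect>` rectangle, stroke `#ff8800` → engrave (S249, F3810). Machine vertices: (9.486,143.284) → (64.899,143.284) → (64.899,118.960) → (9.486,118.960) → (9.486,143.284). Closed: final G1 returns to the first vertex.

**Shape 2** — `<circle>` circle, stroke `#ff8800` → engrave (S249, F3810). Machine vertices: (121.482,107.983) → (114.895,128.256) → (97.650,140.785) → (76.334,140.785) → (59.089,128.256) → (52.502,107.983) → (59.089,87.710) → (76.334,75.181) → (97.650,75.181) → (114.895,87.710) → (121.482,107.983). Closed: final G1 returns to the first vertex.

**Shape 3** — `<path>` cubic bezier, stroke `#ff8800` → engrave (S249, F3810). Control points (SVG): P0=(86.357,18.072), P1=(81.796,24.364), P2=(91.043,93.402), P3=(87.110,116.189); sampled at t=k/5. Machine vertices: (86.357,134.120) → (85.061,123.687) → (85.784,103.427) → (87.230,78.572) → (88.104,54.353) → (87.110,36.003). Open path.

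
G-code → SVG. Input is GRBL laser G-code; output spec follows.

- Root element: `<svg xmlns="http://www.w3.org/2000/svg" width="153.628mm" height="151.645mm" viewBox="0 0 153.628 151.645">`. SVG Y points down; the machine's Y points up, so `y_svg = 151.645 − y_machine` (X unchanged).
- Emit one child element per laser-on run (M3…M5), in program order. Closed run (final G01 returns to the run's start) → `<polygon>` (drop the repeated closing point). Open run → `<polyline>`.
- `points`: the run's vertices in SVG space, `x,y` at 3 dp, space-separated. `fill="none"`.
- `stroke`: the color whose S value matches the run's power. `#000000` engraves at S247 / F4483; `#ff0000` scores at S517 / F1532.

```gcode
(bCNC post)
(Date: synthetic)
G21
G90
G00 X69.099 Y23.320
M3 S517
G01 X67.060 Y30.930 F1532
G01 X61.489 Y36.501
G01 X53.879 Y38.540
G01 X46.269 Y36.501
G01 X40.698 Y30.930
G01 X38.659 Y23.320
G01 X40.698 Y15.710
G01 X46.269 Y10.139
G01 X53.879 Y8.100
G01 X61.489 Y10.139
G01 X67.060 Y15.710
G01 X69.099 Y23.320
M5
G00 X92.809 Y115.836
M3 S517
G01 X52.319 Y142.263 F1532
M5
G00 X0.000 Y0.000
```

Each laser-on run becomes one SVG element. Flip Y back into SVG space with y_svg = 151.645 − y_machine. Every run uses S517, so all elements get stroke `#ff0000` (score).

Run 1: The run returns to its start, so emit a `<polygon>` with points (Y-flipped): 69.099,128.325 67.060,120.715 61.489,115.144 53.879,113.105 46.269,115.144 40.698,120.715 38.659,128.325 40.698,135.935 46.269,141.506 53.879,143.545 61.489,141.506 67.060,135.935.

Run 2: The run is open, so emit a `<polyline>` with points (Y-flipped): 92.809,35.809 52.319,9.382.

<svg xmlns="http://www.w3.org/2000/svg" width="153.628mm" height="151.645mm" viewBox="0 0 153.628 151.645">
  <polygon points="69.099,128.325 67.060,120.715 61.489,115.144 53.879,113.105 46.269,115.144 40.698,120.715 38.659,128.325 40.698,135.935 46.269,141.506 53.879,143.545 61.489,141.506 67.060,135.935" fill="none" stroke="#ff0000"/>
  <polyline points="92.809,35.809 52.319,9.382" fill="none" stroke="#ff0000"/>
</svg>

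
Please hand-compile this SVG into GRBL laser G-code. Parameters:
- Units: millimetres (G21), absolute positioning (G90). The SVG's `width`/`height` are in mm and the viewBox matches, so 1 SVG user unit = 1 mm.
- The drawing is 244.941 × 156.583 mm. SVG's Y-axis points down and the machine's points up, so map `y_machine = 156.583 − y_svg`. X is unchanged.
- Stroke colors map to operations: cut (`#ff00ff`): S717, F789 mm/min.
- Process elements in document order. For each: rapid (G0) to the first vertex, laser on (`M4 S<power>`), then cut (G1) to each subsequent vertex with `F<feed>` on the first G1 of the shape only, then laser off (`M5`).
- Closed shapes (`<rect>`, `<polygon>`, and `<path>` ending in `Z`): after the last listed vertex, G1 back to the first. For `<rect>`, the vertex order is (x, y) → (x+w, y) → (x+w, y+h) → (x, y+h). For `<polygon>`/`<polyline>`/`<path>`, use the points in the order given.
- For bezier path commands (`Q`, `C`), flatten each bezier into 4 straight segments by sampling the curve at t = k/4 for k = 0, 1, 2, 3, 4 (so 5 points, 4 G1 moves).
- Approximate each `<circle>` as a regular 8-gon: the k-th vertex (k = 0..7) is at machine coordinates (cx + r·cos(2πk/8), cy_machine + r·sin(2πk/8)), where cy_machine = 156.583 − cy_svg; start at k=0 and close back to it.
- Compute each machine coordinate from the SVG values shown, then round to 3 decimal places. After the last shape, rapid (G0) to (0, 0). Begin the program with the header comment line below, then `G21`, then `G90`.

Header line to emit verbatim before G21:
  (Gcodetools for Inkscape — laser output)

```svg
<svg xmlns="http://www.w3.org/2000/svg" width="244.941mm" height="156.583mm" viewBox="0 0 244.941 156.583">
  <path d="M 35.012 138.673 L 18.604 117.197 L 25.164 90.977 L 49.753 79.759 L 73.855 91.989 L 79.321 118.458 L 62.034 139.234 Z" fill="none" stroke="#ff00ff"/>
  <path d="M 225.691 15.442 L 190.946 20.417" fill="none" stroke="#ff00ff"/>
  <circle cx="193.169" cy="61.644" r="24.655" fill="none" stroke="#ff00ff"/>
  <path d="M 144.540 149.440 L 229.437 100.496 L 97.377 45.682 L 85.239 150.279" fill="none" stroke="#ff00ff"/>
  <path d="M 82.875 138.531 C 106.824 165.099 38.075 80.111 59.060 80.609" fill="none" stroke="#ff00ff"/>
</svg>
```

(Gcodetools for Inkscape — laser output)
G21
G90
G0 X35.012 Y17.910
M4 S717
G1 X18.604 Y39.386 F789
G1 X25.164 Y65.606
G1 X49.753 Y76.824
G1 X73.855 Y64.594
G1 X79.321 Y38.125
G1 X62.034 Y17.349
G1 X35.012 Y17.910
M5
G0 X225.691 Y141.141
M4 S717
G1 X190.946 Y136.166 F789
M5
G0 X217.824 Y94.939
M4 S717
G1 X210.603 Y112.373 F789
G1 X193.169 Y119.594
G1 X175.735 Y112.373
G1 X168.514 Y94.939
G1 X175.735 Y77.505
G1 X193.169 Y70.284
G1 X210.603 Y77.505
G1 X217.824 Y94.939
M5
G0 X144.540 Y7.143
M4 S717
G1 X229.437 Y56.087 F789
G1 X97.377 Y110.901
G1 X85.239 Y6.304
M5
G0 X82.875 Y18.052
M4 S717
G1 X86.306 Y15.964 F789
G1 X72.079 Y37.237
G1 X57.296 Y63.398
G1 X59.060 Y75.974
M5
G0 X0.000 Y0.000

Since the viewBox matches the mm dimensions, user units are millimetres directly. The only transform is the Y-flip y_m = 156.583 − y_svg.

Shape 1 is a regular polygon drawn with `<path>`. Its stroke #ff00ff means cut at S717, F789. After flipping Y the toolpath is (35.012,17.910) → (18.604,39.386) → (25.164,65.606) → (49.753,76.824) → (73.855,64.594) → (79.321,38.125) → (62.034,17.349) → (35.012,17.910), returning to the start.

Shape 2 is a line segment drawn with `<path>`. Its stroke #ff00ff means cut at S717, F789. After flipping Y the toolpath is (225.691,141.141) → (190.946,136.166).

Shape 3 is a circle drawn with `<circle>`. Its stroke #ff00ff means cut at S717, F789. After flipping Y the toolpath is (217.824,94.939) → (210.603,112.373) → (193.169,119.594) → (175.735,112.373) → (168.514,94.939) → (175.735,77.505) → (193.169,70.284) → (210.603,77.505) → (217.824,94.939), returning to the start.

Shape 4 is a open polyline drawn with `<path>`. Its stroke #ff00ff means cut at S717, F789. After flipping Y the toolpath is (144.540,7.143) → (229.437,56.087) → (97.377,110.901) → (85.239,6.304).

Shape 5 is a cubic bezier drawn with `<path>`. Its stroke #ff00ff means cut at S717, F789. After flipping Y the toolpath is (82.875,18.052) → (86.306,15.964) → (72.079,37.237) → (57.296,63.398) → (59.060,75.974).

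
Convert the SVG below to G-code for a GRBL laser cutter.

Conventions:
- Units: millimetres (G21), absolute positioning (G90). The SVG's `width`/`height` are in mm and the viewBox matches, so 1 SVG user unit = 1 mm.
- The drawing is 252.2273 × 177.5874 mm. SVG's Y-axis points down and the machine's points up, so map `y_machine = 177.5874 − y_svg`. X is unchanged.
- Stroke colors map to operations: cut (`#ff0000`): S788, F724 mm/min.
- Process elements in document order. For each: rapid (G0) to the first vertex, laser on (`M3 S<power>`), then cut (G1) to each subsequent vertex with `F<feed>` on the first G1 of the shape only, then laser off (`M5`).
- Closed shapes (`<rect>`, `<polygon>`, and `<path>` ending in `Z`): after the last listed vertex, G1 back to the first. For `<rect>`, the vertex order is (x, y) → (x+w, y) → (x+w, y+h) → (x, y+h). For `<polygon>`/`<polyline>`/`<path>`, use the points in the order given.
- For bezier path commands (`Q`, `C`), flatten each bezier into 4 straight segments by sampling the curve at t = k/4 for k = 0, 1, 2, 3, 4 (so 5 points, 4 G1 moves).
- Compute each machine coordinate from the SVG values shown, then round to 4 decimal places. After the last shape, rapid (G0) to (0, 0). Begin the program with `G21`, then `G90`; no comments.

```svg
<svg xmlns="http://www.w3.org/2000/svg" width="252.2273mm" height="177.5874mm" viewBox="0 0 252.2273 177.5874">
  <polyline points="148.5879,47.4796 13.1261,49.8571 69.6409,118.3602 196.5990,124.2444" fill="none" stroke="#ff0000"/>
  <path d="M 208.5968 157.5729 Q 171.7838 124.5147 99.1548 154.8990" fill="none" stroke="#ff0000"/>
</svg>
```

G21
G90
G0 X148.5879 Y130.1078
M3 S788
G1 X13.1261 Y127.7303 F724
G1 X69.6409 Y59.2272
G1 X196.5990 Y53.3430
M5
G0 X208.5968 Y20.0145
M3 S788
G1 X187.9518 Y32.5784 F724
G1 X162.8298 Y37.2121
G1 X133.2308 Y33.9154
G1 X99.1548 Y22.6884
M5
G0 X0.0000 Y0.0000

viewBox `0 0 252.2273 177.5874` with mm width/height → 1 unit = 1 mm. Flip: y_m = 177.5874 − y_svg.

**Shape 1** — `<polyline>` open polyline, stroke `#ff0000` → cut (S788, F724). Machine vertices: (148.5879,130.1078) → (13.1261,127.7303) → (69.6409,59.2272) → (196.5990,53.3430). Open path.

**Shape 2** — `<path>` quadratic bezier, stroke `#ff0000` → cut (S788, F724). Control points (SVG): P0=(208.5968,157.5729), P1=(171.7838,124.5147), P2=(99.1548,154.8990); sampled at t=k/4. Machine vertices: (208.5968,20.0145) → (187.9518,32.5784) → (162.8298,37.2121) → (133.2308,33.9154) → (99.1548,22.6884). Open path.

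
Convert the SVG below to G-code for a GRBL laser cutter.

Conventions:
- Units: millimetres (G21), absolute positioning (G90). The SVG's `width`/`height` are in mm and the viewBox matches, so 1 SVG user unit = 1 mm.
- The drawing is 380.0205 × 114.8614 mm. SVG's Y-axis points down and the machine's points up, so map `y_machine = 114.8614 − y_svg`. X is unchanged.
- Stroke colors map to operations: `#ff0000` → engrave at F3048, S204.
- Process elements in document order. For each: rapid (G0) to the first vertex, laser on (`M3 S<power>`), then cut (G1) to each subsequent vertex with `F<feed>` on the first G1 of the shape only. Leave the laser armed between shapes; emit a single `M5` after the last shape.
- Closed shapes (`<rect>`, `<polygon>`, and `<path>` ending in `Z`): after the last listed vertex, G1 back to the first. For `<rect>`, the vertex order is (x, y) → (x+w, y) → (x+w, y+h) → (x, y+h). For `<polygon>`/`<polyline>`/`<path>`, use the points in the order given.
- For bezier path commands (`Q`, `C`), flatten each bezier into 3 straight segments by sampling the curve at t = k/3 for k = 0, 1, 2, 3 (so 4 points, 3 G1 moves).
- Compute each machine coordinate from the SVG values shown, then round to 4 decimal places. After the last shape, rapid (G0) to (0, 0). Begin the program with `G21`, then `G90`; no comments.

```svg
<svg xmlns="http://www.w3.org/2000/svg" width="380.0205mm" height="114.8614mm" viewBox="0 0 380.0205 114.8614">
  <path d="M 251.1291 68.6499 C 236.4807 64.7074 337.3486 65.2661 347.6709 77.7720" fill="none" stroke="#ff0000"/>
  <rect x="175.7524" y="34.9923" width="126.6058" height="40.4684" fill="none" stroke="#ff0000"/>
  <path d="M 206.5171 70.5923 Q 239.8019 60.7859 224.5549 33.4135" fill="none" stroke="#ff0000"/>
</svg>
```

1 u = 1 mm; y_m = 114.8614 − y.

[1] `<path>` cubic bezier, #ff0000→engrave S204 F3048: (251.1291,46.2115) → (267.3542,48.3778) → (314.7987,45.8887) → (347.6709,37.0894)

[2] `<rect>` rectangle, #ff0000→engrave S204 F3048: (175.7524,79.8691) → (302.3582,79.8691) → (302.3582,39.4007) → (175.7524,39.4007) → (175.7524,79.8691) (closed)

[3] `<path>` quadratic bezier, #ff0000→engrave S204 F3048: (206.5171,44.2691) → (223.3145,52.7585) → (229.3271,65.1514) → (224.5549,81.4479)

G21
G90
G0 X251.1291 Y46.2115
M3 S204
G1 X267.3542 Y48.3778 F3048
G1 X314.7987 Y45.8887
G1 X347.6709 Y37.0894
G0 X175.7524 Y79.8691
M3 S204
G1 X302.3582 Y79.8691 F3048
G1 X302.3582 Y39.4007
G1 X175.7524 Y39.4007
G1 X175.7524 Y79.8691
G0 X206.5171 Y44.2691
M3 S204
G1 X223.3145 Y52.7585 F3048
G1 X229.3271 Y65.1514
G1 X224.5549 Y81.4479
M5
G0 X0.0000 Y0.0000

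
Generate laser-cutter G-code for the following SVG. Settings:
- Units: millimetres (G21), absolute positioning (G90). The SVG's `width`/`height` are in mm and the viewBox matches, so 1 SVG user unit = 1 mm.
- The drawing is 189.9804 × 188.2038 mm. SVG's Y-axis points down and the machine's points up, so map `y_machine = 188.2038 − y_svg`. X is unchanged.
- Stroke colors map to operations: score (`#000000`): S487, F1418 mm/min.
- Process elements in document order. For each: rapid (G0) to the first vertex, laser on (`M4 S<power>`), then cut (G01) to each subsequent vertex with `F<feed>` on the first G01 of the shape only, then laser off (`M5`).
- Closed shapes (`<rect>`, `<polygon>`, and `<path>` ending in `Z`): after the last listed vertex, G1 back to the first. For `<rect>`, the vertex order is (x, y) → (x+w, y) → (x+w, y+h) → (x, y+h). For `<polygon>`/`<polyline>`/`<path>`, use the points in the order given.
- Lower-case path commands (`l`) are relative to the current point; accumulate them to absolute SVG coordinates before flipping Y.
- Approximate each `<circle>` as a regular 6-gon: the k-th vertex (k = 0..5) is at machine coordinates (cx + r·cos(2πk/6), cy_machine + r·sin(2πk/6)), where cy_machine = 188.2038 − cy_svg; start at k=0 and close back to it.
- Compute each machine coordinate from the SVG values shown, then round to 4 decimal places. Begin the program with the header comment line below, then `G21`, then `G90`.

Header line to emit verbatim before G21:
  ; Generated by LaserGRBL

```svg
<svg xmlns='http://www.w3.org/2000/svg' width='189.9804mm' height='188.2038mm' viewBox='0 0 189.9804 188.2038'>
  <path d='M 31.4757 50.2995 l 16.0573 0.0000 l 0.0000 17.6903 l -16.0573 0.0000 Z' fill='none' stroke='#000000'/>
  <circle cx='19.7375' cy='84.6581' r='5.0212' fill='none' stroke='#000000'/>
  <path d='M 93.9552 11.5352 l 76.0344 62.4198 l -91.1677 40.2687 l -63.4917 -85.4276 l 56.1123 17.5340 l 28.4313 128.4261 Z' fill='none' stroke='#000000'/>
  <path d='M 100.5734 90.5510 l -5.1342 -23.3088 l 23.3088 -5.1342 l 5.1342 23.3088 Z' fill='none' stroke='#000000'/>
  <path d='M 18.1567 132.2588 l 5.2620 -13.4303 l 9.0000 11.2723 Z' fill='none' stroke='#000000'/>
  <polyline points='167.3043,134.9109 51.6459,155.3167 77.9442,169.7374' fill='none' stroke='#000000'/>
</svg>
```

; Generated by LaserGRBL
G21
G90
G0 X31.4757 Y137.9043
M4 S487
G01 X47.5330 Y137.9043 F1418
G01 X47.5330 Y120.2140
G01 X31.4757 Y120.2140
G01 X31.4757 Y137.9043
M5
G0 X24.7587 Y103.5457
M4 S487
G01 X22.2481 Y107.8942 F1418
G01 X17.2269 Y107.8942
G01 X14.7163 Y103.5457
G01 X17.2269 Y99.1972
G01 X22.2481 Y99.1972
G01 X24.7587 Y103.5457
M5
G0 X93.9552 Y176.6686
M4 S487
G01 X169.9896 Y114.2488 F1418
G01 X78.8219 Y73.9801
G01 X15.3302 Y159.4077
G01 X71.4425 Y141.8737
G01 X99.8738 Y13.4476
G01 X93.9552 Y176.6686
M5
G0 X100.5734 Y97.6528
M4 S487
G01 X95.4392 Y120.9616 F1418
G01 X118.7480 Y126.0958
G01 X123.8822 Y102.7870
G01 X100.5734 Y97.6528
M5
G0 X18.1567 Y55.9450
M4 S487
G01 X23.4187 Y69.3753 F1418
G01 X32.4187 Y58.1030
G01 X18.1567 Y55.9450
M5
G0 X167.3043 Y53.2929
M4 S487
G01 X51.6459 Y32.8871 F1418
G01 X77.9442 Y18.4664
M5

Since the viewBox matches the mm dimensions, user units are millimetres directly. The only transform is the Y-flip y_m = 188.2038 − y_svg.

Shape 1 is a rectangle drawn with `<path>`. Its stroke #000000 means score at S487, F1418. After flipping Y the toolpath is (31.4757,137.9043) → (47.5330,137.9043) → (47.5330,120.2140) → (31.4757,120.2140) → (31.4757,137.9043), returning to the start.

Shape 2 is a circle drawn with `<circle>`. Its stroke #000000 means score at S487, F1418. After flipping Y the toolpath is (24.7587,103.5457) → (22.2481,107.8942) → (17.2269,107.8942) → (14.7163,103.5457) → (17.2269,99.1972) → (22.2481,99.1972) → (24.7587,103.5457), returning to the start.

Shape 3 is a closed polygon drawn with `<path>`. Its stroke #000000 means score at S487, F1418. After flipping Y the toolpath is (93.9552,176.6686) → (169.9896,114.2488) → (78.8219,73.9801) → (15.3302,159.4077) → (71.4425,141.8737) → (99.8738,13.4476) → (93.9552,176.6686), returning to the start.

Shape 4 is a regular polygon drawn with `<path>`. Its stroke #000000 means score at S487, F1418. After flipping Y the toolpath is (100.5734,97.6528) → (95.4392,120.9616) → (118.7480,126.0958) → (123.8822,102.7870) → (100.5734,97.6528), returning to the start.

Shape 5 is a regular polygon drawn with `<path>`. Its stroke #000000 means score at S487, F1418. After flipping Y the toolpath is (18.1567,55.9450) → (23.4187,69.3753) → (32.4187,58.1030) → (18.1567,55.9450), returning to the start.

Shape 6 is a open polyline drawn with `<polyline>`. Its stroke #000000 means score at S487, F1418. After flipping Y the toolpath is (167.3043,53.2929) → (51.6459,32.8871) → (77.9442,18.4664).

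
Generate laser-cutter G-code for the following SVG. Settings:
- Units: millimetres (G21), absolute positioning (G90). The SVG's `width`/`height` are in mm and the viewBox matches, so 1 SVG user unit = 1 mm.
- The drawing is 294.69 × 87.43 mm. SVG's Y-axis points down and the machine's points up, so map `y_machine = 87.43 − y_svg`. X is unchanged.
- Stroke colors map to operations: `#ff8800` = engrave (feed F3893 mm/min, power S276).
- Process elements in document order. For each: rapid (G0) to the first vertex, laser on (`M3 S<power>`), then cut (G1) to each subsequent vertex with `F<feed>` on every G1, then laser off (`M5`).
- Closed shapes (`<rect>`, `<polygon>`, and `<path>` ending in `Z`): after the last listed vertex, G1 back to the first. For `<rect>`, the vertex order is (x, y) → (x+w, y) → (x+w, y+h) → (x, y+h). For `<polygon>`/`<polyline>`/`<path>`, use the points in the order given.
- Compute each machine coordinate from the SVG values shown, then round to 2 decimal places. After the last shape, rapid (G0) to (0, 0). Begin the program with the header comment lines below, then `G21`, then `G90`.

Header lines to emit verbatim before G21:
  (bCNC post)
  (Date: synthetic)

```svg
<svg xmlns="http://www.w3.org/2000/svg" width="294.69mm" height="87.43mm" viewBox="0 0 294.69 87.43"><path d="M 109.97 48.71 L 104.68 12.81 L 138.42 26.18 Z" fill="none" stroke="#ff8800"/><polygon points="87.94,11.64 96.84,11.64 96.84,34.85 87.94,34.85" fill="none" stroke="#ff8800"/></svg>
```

viewBox `0 0 294.69 87.43` with mm width/height → 1 unit = 1 mm. Flip: y_m = 87.43 − y_svg.

**Shape 1** — `<path>` regular polygon, stroke `#ff8800` → engrave (S276, F3893). Machine vertices: (109.97,38.72) → (104.68,74.62) → (138.42,61.25) → (109.97,38.72). Closed: final G1 returns to the first vertex.

**Shape 2** — `<polygon>` rectangle, stroke `#ff8800` → engrave (S276, F3893). Machine vertices: (87.94,75.79) → (96.84,75.79) → (96.84,52.58) → (87.94,52.58) → (87.94,75.79). Closed: final G1 returns to the first vertex.

(bCNC post)
(Date: synthetic)
G21
G90
G0 X109.97 Y38.72
M3 S276
G1 X104.68 Y74.62 F3893
G1 X138.42 Y61.25 F3893
G1 X109.97 Y38.72 F3893
M5
G0 X87.94 Y75.79
M3 S276
G1 X96.84 Y75.79 F3893
G1 X96.84 Y52.58 F3893
G1 X87.94 Y52.58 F3893
G1 X87.94 Y75.79 F3893
M5
G0 X0.00 Y0.00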